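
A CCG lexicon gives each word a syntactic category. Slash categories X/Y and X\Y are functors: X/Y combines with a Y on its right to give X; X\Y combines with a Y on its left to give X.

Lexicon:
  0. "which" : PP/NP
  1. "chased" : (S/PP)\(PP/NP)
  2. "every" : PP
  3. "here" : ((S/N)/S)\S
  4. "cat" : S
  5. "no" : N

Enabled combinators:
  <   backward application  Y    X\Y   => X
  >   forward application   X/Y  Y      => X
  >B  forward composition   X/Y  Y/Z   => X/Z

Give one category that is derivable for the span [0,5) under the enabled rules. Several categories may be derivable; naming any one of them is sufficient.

[0,6] S   >
  [0,5] S/N   >
    [0,4] (S/N)/S   <
      [0,3] S   >
        [0,2] S/PP   <
          [0,1] "which" : PP/NP
          [1,2] "chased" : (S/PP)\(PP/NP)
        [2,3] "every" : PP
      [3,4] "here" : ((S/N)/S)\S
    [4,5] "cat" : S
  [5,6] "no" : N

S/N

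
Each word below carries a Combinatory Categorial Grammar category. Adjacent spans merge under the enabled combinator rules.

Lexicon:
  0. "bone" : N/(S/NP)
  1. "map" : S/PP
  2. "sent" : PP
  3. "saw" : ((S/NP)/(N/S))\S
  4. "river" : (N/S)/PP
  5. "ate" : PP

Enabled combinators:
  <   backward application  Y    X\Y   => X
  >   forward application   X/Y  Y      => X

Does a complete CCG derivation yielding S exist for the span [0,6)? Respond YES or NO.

NO

N/(S/NP) S/PP PP ((S/NP)/(N/S))\S (N/S)/PP PP
CKY chart[0,6] = {N}; S ∉ chart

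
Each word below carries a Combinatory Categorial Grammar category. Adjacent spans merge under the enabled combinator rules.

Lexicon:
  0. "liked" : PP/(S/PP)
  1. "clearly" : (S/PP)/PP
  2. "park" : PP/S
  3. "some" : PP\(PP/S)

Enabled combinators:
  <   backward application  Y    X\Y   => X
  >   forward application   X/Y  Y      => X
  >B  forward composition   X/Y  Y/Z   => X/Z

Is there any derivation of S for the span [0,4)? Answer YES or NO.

PP/(S/PP) (S/PP)/PP PP/S PP\(PP/S)
CKY chart[0,4] = {PP}; S ∉ chart

NO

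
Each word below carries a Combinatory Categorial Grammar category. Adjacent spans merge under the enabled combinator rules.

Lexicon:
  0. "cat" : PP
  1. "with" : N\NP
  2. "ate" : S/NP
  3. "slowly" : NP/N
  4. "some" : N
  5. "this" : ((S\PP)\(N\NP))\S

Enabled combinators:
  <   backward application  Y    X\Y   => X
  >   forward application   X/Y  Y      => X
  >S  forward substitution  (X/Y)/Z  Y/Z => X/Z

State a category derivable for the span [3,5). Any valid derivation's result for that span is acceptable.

[0,6] S   <
  [0,1] "cat" : PP
  [1,6] S\PP   <
    [1,2] "with" : N\NP
    [2,6] (S\PP)\(N\NP)   <
      [2,5] S   >
        [2,3] "ate" : S/NP
        [3,5] NP   >
          [3,4] "slowly" : NP/N
          [4,5] "some" : N
      [5,6] "this" : ((S\PP)\(N\NP))\S

NP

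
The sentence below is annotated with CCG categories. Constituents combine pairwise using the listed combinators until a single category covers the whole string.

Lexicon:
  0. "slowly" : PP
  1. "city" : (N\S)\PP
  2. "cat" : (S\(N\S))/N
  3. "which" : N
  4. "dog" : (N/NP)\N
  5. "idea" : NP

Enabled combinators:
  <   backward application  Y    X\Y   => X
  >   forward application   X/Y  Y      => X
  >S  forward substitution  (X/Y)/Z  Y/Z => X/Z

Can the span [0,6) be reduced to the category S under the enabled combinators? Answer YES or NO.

[0,6] S   <
  [0,2] N\S   <
    [0,1] "slowly" : PP
    [1,2] "city" : (N\S)\PP
  [2,6] S\(N\S)   >
    [2,3] "cat" : (S\(N\S))/N
    [3,6] N   >
      [3,5] N/NP   <
        [3,4] "which" : N
        [4,5] "dog" : (N/NP)\N
      [5,6] "idea" : NP

YES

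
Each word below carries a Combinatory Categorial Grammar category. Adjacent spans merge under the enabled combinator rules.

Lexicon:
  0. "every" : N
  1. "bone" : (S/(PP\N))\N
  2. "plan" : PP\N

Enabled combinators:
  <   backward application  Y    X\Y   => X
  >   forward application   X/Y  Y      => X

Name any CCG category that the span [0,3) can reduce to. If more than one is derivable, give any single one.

S

[0,3] S   >
  [0,2] S/(PP\N)   <
    [0,1] "every" : N
    [1,2] "bone" : (S/(PP\N))\N
  [2,3] "plan" : PP\N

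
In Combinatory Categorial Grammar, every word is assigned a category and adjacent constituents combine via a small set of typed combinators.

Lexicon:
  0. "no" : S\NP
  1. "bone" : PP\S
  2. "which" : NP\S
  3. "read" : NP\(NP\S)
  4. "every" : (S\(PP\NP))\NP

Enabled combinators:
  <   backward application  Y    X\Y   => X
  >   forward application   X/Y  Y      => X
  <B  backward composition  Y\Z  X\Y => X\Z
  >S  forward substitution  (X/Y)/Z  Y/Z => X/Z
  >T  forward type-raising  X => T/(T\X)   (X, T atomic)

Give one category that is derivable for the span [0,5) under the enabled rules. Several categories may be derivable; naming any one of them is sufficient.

[0,5] S   <
  [0,2] PP\NP   <B
    [0,1] "no" : S\NP
    [1,2] "bone" : PP\S
  [2,5] S\(PP\NP)   <
    [2,4] NP   <
      [2,3] "which" : NP\S
      [3,4] "read" : NP\(NP\S)
    [4,5] "every" : (S\(PP\NP))\NP

S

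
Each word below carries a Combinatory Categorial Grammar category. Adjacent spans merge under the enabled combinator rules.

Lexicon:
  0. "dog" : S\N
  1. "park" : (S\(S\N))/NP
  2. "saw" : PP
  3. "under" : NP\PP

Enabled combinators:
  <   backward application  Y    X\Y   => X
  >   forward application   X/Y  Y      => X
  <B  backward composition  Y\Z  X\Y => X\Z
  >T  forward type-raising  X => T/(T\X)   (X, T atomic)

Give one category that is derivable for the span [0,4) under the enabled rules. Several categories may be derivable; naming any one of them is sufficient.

[0,4] S   <
  [0,1] "dog" : S\N
  [1,4] S\(S\N)   >
    [1,2] "park" : (S\(S\N))/NP
    [2,4] NP   <
      [2,3] "saw" : PP
      [3,4] "under" : NP\PP

S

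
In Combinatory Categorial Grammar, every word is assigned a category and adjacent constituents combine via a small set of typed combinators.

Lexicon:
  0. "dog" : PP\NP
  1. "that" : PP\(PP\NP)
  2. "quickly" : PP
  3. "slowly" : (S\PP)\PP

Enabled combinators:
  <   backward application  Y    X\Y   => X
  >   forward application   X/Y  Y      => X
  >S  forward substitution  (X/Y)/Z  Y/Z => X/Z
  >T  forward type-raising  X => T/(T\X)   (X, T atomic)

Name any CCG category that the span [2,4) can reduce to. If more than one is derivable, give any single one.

S\PP

[0,4] S   <
  [0,2] PP   <
    [0,1] "dog" : PP\NP
    [1,2] "that" : PP\(PP\NP)
  [2,4] S\PP   <
    [2,3] "quickly" : PP
    [3,4] "slowly" : (S\PP)\PP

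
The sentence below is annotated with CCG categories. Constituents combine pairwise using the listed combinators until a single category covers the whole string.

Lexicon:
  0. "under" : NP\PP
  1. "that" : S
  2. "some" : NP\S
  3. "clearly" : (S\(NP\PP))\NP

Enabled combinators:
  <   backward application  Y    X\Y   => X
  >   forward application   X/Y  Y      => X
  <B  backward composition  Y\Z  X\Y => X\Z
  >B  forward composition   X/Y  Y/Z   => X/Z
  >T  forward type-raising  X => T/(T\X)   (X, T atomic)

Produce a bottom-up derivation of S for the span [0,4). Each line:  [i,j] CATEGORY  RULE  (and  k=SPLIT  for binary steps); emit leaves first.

[0,4] S   <
  [0,1] "under" : NP\PP
  [1,4] S\(NP\PP)   <
    [1,3] NP   >
      [1,2] NP/(NP\S)   >T
        [1,2] "that" : S
      [2,3] "some" : NP\S
    [3,4] "clearly" : (S\(NP\PP))\NP

[0,1] NP\PP  lex  "under"
[1,2] S  lex  "that"
[1,2] NP/(NP\S)  >T
[2,3] NP\S  lex  "some"
[1,3] NP  >  k=2
[3,4] (S\(NP\PP))\NP  lex  "clearly"
[1,4] S\(NP\PP)  <  k=3
[0,4] S  <  k=1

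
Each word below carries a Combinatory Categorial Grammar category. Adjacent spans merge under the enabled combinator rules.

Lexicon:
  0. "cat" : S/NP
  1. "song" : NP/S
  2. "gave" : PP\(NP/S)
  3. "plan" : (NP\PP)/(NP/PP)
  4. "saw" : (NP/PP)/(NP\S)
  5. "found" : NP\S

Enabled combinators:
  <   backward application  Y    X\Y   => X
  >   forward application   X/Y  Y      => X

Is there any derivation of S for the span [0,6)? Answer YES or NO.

[0,6] S   >
  [0,1] "cat" : S/NP
  [1,6] NP   <
    [1,3] PP   <
      [1,2] "song" : NP/S
      [2,3] "gave" : PP\(NP/S)
    [3,6] NP\PP   >
      [3,4] "plan" : (NP\PP)/(NP/PP)
      [4,6] NP/PP   >
        [4,5] "saw" : (NP/PP)/(NP\S)
        [5,6] "found" : NP\S

YES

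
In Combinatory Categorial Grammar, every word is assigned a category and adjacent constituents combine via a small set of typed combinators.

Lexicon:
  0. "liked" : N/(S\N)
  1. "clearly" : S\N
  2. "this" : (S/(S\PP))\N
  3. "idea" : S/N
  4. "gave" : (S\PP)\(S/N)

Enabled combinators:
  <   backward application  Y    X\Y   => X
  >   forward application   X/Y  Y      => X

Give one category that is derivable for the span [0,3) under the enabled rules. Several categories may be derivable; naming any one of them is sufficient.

[0,5] S   >
  [0,3] S/(S\PP)   <
    [0,2] N   >
      [0,1] "liked" : N/(S\N)
      [1,2] "clearly" : S\N
    [2,3] "this" : (S/(S\PP))\N
  [3,5] S\PP   <
    [3,4] "idea" : S/N
    [4,5] "gave" : (S\PP)\(S/N)

S/(S\PP)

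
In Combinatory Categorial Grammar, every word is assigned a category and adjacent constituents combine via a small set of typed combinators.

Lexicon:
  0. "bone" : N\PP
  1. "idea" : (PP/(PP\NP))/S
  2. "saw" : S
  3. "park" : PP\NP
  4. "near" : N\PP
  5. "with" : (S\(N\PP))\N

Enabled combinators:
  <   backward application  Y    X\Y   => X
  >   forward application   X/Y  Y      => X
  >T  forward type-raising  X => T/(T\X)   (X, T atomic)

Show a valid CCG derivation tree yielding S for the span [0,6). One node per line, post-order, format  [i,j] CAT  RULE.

[0,6] S   <
  [0,1] "bone" : N\PP
  [1,6] S\(N\PP)   <
    [1,5] N   <
      [1,4] PP   >
        [1,3] PP/(PP\NP)   >
          [1,2] "idea" : (PP/(PP\NP))/S
          [2,3] "saw" : S
        [3,4] "park" : PP\NP
      [4,5] "near" : N\PP
    [5,6] "with" : (S\(N\PP))\N

[0,1] N\PP  lex  "bone"
[1,2] (PP/(PP\NP))/S  lex  "idea"
[2,3] S  lex  "saw"
[1,3] PP/(PP\NP)  >  k=2
[3,4] PP\NP  lex  "park"
[1,4] PP  >  k=3
[4,5] N\PP  lex  "near"
[1,5] N  <  k=4
[5,6] (S\(N\PP))\N  lex  "with"
[1,6] S\(N\PP)  <  k=5
[0,6] S  <  k=1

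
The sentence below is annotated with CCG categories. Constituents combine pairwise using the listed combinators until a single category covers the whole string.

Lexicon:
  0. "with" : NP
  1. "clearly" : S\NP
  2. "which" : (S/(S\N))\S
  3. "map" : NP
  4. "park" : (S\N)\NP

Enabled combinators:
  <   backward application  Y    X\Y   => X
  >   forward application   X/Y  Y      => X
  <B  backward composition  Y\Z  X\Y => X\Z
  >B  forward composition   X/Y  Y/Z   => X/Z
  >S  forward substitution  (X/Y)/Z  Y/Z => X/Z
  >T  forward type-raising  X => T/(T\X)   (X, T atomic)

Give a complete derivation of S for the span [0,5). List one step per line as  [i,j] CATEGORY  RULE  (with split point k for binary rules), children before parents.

[0,1] NP  lex  "with"
[0,1] S/(S\NP)  >T
[1,2] S\NP  lex  "clearly"
[0,2] S  >  k=1
[2,3] (S/(S\N))\S  lex  "which"
[0,3] S/(S\N)  <  k=2
[3,4] NP  lex  "map"
[4,5] (S\N)\NP  lex  "park"
[3,5] S\N  <  k=4
[0,5] S  >  k=3

[0,5] S   >
  [0,3] S/(S\N)   <
    [0,2] S   >
      [0,1] S/(S\NP)   >T
        [0,1] "with" : NP
      [1,2] "clearly" : S\NP
    [2,3] "which" : (S/(S\N))\S
  [3,5] S\N   <
    [3,4] "map" : NP
    [4,5] "park" : (S\N)\NP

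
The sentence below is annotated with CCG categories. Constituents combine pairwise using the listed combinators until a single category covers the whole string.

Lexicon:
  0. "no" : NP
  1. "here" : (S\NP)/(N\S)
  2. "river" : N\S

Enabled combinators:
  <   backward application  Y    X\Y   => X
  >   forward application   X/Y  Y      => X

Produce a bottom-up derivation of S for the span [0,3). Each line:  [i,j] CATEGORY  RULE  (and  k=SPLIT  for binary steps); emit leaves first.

[0,1] NP  lex  "no"
[1,2] (S\NP)/(N\S)  lex  "here"
[2,3] N\S  lex  "river"
[1,3] S\NP  >  k=2
[0,3] S  <  k=1

[0,3] S   <
  [0,1] "no" : NP
  [1,3] S\NP   >
    [1,2] "here" : (S\NP)/(N\S)
    [2,3] "river" : N\S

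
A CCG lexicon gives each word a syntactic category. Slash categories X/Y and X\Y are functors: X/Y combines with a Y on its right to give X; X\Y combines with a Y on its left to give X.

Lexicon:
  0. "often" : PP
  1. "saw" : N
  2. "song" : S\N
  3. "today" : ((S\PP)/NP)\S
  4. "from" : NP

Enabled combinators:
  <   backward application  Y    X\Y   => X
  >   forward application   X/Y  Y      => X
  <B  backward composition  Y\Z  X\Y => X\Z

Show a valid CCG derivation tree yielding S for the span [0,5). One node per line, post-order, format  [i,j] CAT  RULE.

[0,1] PP  lex  "often"
[1,2] N  lex  "saw"
[2,3] S\N  lex  "song"
[1,3] S  <  k=2
[3,4] ((S\PP)/NP)\S  lex  "today"
[1,4] (S\PP)/NP  <  k=3
[4,5] NP  lex  "from"
[1,5] S\PP  >  k=4
[0,5] S  <  k=1

[0,5] S   <
  [0,1] "often" : PP
  [1,5] S\PP   >
    [1,4] (S\PP)/NP   <
      [1,3] S   <
        [1,2] "saw" : N
        [2,3] "song" : S\N
      [3,4] "today" : ((S\PP)/NP)\S
    [4,5] "from" : NP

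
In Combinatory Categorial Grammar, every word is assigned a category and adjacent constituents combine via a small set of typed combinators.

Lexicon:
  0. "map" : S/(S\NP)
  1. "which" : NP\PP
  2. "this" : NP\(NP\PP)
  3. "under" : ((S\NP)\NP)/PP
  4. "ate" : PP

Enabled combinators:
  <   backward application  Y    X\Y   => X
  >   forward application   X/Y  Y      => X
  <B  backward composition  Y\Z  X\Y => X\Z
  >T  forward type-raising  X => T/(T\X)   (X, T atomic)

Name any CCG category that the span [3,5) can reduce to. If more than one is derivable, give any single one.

[0,5] S   >
  [0,1] "map" : S/(S\NP)
  [1,5] S\NP   <
    [1,3] NP   <
      [1,2] "which" : NP\PP
      [2,3] "this" : NP\(NP\PP)
    [3,5] (S\NP)\NP   >
      [3,4] "under" : ((S\NP)\NP)/PP
      [4,5] "ate" : PP

(S\NP)\NP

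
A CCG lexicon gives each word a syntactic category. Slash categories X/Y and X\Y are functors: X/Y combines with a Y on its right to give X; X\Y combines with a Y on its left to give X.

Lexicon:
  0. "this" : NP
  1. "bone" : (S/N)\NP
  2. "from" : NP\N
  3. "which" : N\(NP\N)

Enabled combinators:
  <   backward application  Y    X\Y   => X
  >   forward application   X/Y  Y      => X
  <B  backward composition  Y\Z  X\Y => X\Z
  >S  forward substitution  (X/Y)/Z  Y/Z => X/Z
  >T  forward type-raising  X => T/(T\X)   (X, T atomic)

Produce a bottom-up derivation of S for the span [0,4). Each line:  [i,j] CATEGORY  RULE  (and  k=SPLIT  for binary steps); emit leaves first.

[0,4] S   >
  [0,2] S/N   <
    [0,1] "this" : NP
    [1,2] "bone" : (S/N)\NP
  [2,4] N   <
    [2,3] "from" : NP\N
    [3,4] "which" : N\(NP\N)

[0,1] NP  lex  "this"
[1,2] (S/N)\NP  lex  "bone"
[0,2] S/N  <  k=1
[2,3] NP\N  lex  "from"
[3,4] N\(NP\N)  lex  "which"
[2,4] N  <  k=3
[0,4] S  >  k=2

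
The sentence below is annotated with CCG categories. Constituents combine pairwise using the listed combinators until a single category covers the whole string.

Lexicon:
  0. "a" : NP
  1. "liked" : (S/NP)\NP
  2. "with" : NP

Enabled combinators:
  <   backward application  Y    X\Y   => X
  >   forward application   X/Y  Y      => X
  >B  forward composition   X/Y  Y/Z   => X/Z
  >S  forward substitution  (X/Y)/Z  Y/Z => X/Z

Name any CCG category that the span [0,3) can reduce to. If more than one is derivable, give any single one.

[0,3] S   >
  [0,2] S/NP   <
    [0,1] "a" : NP
    [1,2] "liked" : (S/NP)\NP
  [2,3] "with" : NP

S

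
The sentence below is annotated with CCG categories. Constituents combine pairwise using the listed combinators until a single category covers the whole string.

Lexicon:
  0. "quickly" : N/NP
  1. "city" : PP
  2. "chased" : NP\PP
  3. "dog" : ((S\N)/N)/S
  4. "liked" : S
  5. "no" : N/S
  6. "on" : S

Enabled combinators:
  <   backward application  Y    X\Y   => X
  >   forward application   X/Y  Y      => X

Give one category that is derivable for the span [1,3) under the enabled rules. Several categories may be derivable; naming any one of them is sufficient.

[0,7] S   <
  [0,3] N   >
    [0,1] "quickly" : N/NP
    [1,3] NP   <
      [1,2] "city" : PP
      [2,3] "chased" : NP\PP
  [3,7] S\N   >
    [3,5] (S\N)/N   >
      [3,4] "dog" : ((S\N)/N)/S
      [4,5] "liked" : S
    [5,7] N   >
      [5,6] "no" : N/S
      [6,7] "on" : S

NP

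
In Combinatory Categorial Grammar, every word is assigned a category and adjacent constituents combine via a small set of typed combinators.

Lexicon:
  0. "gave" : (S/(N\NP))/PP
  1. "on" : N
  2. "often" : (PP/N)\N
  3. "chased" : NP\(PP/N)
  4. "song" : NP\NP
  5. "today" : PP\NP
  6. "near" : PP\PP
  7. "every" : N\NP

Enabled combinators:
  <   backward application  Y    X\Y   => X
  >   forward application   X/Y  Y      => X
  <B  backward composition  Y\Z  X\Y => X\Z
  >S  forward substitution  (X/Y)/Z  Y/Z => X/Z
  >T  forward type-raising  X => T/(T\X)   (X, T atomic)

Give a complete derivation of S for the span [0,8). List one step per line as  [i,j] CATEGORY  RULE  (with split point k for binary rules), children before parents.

[0,1] (S/(N\NP))/PP  lex  "gave"
[1,2] N  lex  "on"
[1,2] NP/(NP\N)  >T
[2,3] (PP/N)\N  lex  "often"
[3,4] NP\(PP/N)  lex  "chased"
[2,4] NP\N  <B  k=3
[1,4] NP  >  k=2
[4,5] NP\NP  lex  "song"
[5,6] PP\NP  lex  "today"
[6,7] PP\PP  lex  "near"
[5,7] PP\NP  <B  k=6
[4,7] PP\NP  <B  k=5
[1,7] PP  <  k=4
[0,7] S/(N\NP)  >  k=1
[7,8] N\NP  lex  "every"
[0,8] S  >  k=7

[0,8] S   >
  [0,7] S/(N\NP)   >
    [0,1] "gave" : (S/(N\NP))/PP
    [1,7] PP   <
      [1,4] NP   >
        [1,2] NP/(NP\N)   >T
          [1,2] "on" : N
        [2,4] NP\N   <B
          [2,3] "often" : (PP/N)\N
          [3,4] "chased" : NP\(PP/N)
      [4,7] PP\NP   <B
        [4,5] "song" : NP\NP
        [5,7] PP\NP   <B
          [5,6] "today" : PP\NP
          [6,7] "near" : PP\PP
  [7,8] "every" : N\NP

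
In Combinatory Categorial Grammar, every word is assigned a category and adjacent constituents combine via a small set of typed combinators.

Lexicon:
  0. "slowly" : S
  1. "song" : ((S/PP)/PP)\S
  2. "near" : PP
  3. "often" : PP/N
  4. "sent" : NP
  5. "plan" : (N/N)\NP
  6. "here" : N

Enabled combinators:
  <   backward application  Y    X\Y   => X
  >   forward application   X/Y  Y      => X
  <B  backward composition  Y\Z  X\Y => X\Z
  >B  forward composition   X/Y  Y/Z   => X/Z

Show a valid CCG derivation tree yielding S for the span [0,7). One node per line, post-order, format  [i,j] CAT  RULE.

[0,7] S   >
  [0,3] S/PP   >
    [0,2] (S/PP)/PP   <
      [0,1] "slowly" : S
      [1,2] "song" : ((S/PP)/PP)\S
    [2,3] "near" : PP
  [3,7] PP   >
    [3,6] PP/N   >B
      [3,4] "often" : PP/N
      [4,6] N/N   <
        [4,5] "sent" : NP
        [5,6] "plan" : (N/N)\NP
    [6,7] "here" : N

[0,1] S  lex  "slowly"
[1,2] ((S/PP)/PP)\S  lex  "song"
[0,2] (S/PP)/PP  <  k=1
[2,3] PP  lex  "near"
[0,3] S/PP  >  k=2
[3,4] PP/N  lex  "often"
[4,5] NP  lex  "sent"
[5,6] (N/N)\NP  lex  "plan"
[4,6] N/N  <  k=5
[3,6] PP/N  >B  k=4
[6,7] N  lex  "here"
[3,7] PP  >  k=6
[0,7] S  >  k=3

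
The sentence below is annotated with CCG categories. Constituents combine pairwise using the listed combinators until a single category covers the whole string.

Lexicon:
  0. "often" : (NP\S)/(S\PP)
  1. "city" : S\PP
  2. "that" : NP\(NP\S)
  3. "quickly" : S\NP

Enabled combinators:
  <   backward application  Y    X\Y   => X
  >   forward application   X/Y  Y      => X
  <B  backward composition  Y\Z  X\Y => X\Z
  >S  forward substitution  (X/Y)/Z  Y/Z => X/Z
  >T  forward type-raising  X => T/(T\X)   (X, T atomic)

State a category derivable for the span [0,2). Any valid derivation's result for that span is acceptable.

NP\S

[0,4] S   <
  [0,3] NP   <
    [0,2] NP\S   >
      [0,1] "often" : (NP\S)/(S\PP)
      [1,2] "city" : S\PP
    [2,3] "that" : NP\(NP\S)
  [3,4] "quickly" : S\NP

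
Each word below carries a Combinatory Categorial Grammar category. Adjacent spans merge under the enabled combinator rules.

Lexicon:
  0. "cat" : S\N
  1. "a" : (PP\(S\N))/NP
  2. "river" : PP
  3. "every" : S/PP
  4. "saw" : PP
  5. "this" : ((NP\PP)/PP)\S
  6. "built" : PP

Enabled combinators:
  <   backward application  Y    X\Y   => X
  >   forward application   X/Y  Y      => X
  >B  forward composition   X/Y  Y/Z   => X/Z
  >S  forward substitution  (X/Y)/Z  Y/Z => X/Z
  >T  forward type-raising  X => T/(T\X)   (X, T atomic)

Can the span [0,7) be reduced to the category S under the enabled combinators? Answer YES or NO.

NO

S\N (PP\(S\N))/NP PP S/PP PP ((NP\PP)/PP)\S PP
CKY chart[0,7] = {N/(N\PP), NP/(NP\PP), PP, PP/(PP\PP), S/(S\PP)}; S ∉ chart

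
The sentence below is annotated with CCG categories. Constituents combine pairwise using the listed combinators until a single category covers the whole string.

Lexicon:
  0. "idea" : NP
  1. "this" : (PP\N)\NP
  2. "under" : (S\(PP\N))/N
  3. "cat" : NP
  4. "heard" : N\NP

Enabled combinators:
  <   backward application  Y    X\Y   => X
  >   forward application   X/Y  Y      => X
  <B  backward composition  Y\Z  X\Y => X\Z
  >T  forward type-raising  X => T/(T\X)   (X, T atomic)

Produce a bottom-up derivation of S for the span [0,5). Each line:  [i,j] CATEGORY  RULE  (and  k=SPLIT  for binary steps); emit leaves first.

[0,1] NP  lex  "idea"
[1,2] (PP\N)\NP  lex  "this"
[2,3] (S\(PP\N))/N  lex  "under"
[3,4] NP  lex  "cat"
[3,4] N/(N\NP)  >T
[4,5] N\NP  lex  "heard"
[3,5] N  >  k=4
[2,5] S\(PP\N)  >  k=3
[1,5] S\NP  <B  k=2
[0,5] S  <  k=1

[0,5] S   <
  [0,1] "idea" : NP
  [1,5] S\NP   <B
    [1,2] "this" : (PP\N)\NP
    [2,5] S\(PP\N)   >
      [2,3] "under" : (S\(PP\N))/N
      [3,5] N   >
        [3,4] N/(N\NP)   >T
          [3,4] "cat" : NP
        [4,5] "heard" : N\NP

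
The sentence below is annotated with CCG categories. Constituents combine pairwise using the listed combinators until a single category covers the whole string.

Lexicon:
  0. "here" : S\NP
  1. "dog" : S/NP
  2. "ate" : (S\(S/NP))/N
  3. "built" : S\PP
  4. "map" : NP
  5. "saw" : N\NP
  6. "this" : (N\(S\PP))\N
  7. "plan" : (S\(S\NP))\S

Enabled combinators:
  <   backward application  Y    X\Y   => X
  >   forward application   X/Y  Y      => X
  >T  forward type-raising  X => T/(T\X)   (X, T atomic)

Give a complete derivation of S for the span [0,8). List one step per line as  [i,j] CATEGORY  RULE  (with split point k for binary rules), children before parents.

[0,8] S   <
  [0,1] "here" : S\NP
  [1,8] S\(S\NP)   <
    [1,7] S   <
      [1,2] "dog" : S/NP
      [2,7] S\(S/NP)   >
        [2,3] "ate" : (S\(S/NP))/N
        [3,7] N   <
          [3,4] "built" : S\PP
          [4,7] N\(S\PP)   <
            [4,6] N   <
              [4,5] "map" : NP
              [5,6] "saw" : N\NP
            [6,7] "this" : (N\(S\PP))\N
    [7,8] "plan" : (S\(S\NP))\S

[0,1] S\NP  lex  "here"
[1,2] S/NP  lex  "dog"
[2,3] (S\(S/NP))/N  lex  "ate"
[3,4] S\PP  lex  "built"
[4,5] NP  lex  "map"
[5,6] N\NP  lex  "saw"
[4,6] N  <  k=5
[6,7] (N\(S\PP))\N  lex  "this"
[4,7] N\(S\PP)  <  k=6
[3,7] N  <  k=4
[2,7] S\(S/NP)  >  k=3
[1,7] S  <  k=2
[7,8] (S\(S\NP))\S  lex  "plan"
[1,8] S\(S\NP)  <  k=7
[0,8] S  <  k=1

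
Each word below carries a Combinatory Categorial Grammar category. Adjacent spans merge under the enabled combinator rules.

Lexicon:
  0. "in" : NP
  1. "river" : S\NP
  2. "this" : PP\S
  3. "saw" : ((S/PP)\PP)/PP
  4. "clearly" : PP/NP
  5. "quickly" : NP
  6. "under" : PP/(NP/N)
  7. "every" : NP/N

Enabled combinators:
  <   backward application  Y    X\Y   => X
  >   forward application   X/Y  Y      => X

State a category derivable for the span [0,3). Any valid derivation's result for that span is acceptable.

PP

[0,8] S   >
  [0,6] S/PP   <
    [0,3] PP   <
      [0,2] S   <
        [0,1] "in" : NP
        [1,2] "river" : S\NP
      [2,3] "this" : PP\S
    [3,6] (S/PP)\PP   >
      [3,4] "saw" : ((S/PP)\PP)/PP
      [4,6] PP   >
        [4,5] "clearly" : PP/NP
        [5,6] "quickly" : NP
  [6,8] PP   >
    [6,7] "under" : PP/(NP/N)
    [7,8] "every" : NP/N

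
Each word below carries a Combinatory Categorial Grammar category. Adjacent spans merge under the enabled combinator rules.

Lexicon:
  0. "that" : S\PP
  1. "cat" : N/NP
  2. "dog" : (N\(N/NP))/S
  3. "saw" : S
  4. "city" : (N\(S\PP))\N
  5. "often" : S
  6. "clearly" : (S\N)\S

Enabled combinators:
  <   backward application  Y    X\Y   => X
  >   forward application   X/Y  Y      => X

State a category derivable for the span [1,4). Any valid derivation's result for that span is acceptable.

N

[0,7] S   <
  [0,5] N   <
    [0,1] "that" : S\PP
    [1,5] N\(S\PP)   <
      [1,4] N   <
        [1,2] "cat" : N/NP
        [2,4] N\(N/NP)   >
          [2,3] "dog" : (N\(N/NP))/S
          [3,4] "saw" : S
      [4,5] "city" : (N\(S\PP))\N
  [5,7] S\N   <
    [5,6] "often" : S
    [6,7] "clearly" : (S\N)\S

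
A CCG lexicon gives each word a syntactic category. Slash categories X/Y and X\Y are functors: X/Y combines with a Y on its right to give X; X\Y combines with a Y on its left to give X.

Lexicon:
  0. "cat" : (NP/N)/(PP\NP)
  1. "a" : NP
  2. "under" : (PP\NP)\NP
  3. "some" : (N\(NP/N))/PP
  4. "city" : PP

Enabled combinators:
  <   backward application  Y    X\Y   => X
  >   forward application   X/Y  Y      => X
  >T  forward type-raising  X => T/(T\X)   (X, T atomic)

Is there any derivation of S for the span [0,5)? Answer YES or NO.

NO

(NP/N)/(PP\NP) NP (PP\NP)\NP (N\(NP/N))/PP PP
CKY chart[0,5] = {N, N/(N\N), NP/(NP\N), PP/(PP\N), S/(S\N)}; S ∉ chart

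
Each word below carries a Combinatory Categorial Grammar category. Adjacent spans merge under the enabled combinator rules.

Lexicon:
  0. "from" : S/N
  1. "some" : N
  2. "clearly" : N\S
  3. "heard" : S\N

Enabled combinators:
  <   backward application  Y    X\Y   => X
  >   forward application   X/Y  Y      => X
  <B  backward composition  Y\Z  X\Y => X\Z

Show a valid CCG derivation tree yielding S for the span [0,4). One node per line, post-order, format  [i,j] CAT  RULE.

[0,4] S   <
  [0,3] N   <
    [0,2] S   >
      [0,1] "from" : S/N
      [1,2] "some" : N
    [2,3] "clearly" : N\S
  [3,4] "heard" : S\N

[0,1] S/N  lex  "from"
[1,2] N  lex  "some"
[0,2] S  >  k=1
[2,3] N\S  lex  "clearly"
[0,3] N  <  k=2
[3,4] S\N  lex  "heard"
[0,4] S  <  k=3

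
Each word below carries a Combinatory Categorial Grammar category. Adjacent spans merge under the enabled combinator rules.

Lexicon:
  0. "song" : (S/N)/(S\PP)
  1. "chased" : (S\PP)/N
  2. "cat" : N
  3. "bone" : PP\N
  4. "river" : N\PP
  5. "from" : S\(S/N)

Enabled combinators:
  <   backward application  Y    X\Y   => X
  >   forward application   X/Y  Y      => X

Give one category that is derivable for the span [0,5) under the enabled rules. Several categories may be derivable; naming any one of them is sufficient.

S/N

[0,6] S   <
  [0,5] S/N   >
    [0,1] "song" : (S/N)/(S\PP)
    [1,5] S\PP   >
      [1,2] "chased" : (S\PP)/N
      [2,5] N   <
        [2,4] PP   <
          [2,3] "cat" : N
          [3,4] "bone" : PP\N
        [4,5] "river" : N\PP
  [5,6] "from" : S\(S/N)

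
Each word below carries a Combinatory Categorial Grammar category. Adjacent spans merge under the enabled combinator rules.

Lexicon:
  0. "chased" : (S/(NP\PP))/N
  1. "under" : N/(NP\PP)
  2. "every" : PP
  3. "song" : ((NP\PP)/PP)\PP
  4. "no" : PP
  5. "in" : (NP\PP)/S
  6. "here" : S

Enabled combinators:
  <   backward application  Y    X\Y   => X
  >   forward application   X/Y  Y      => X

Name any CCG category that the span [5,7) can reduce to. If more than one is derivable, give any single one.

NP\PP

[0,7] S   >
  [0,5] S/(NP\PP)   >
    [0,1] "chased" : (S/(NP\PP))/N
    [1,5] N   >
      [1,2] "under" : N/(NP\PP)
      [2,5] NP\PP   >
        [2,4] (NP\PP)/PP   <
          [2,3] "every" : PP
          [3,4] "song" : ((NP\PP)/PP)\PP
        [4,5] "no" : PP
  [5,7] NP\PP   >
    [5,6] "in" : (NP\PP)/S
    [6,7] "here" : S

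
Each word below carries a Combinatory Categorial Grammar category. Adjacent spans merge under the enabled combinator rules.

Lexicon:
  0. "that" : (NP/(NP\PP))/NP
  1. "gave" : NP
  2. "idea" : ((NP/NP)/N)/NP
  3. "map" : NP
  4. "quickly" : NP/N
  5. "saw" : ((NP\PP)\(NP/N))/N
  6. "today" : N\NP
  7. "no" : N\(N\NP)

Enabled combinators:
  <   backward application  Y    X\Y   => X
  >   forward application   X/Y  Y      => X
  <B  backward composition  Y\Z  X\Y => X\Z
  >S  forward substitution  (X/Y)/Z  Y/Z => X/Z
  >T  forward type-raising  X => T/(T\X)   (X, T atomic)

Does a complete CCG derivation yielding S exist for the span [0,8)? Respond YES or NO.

NO

(NP/(NP\PP))/NP NP ((NP/NP)/N)/NP NP NP/N ((NP\PP)\(NP/N))/N N\NP N\(N\NP)
CKY chart[0,8] = {N/(N\NP), NP, NP/(NP\NP), PP/(PP\NP), S/(S\NP)}; S ∉ chart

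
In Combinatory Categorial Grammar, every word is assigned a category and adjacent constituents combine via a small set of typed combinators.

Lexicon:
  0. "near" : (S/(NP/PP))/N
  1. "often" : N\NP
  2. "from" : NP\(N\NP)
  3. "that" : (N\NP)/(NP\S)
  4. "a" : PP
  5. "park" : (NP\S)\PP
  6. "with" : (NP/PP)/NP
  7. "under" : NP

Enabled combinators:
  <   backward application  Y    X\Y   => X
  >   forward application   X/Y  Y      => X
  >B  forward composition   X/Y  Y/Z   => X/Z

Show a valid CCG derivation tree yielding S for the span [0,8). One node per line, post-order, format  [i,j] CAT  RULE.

[0,1] (S/(NP/PP))/N  lex  "near"
[1,2] N\NP  lex  "often"
[2,3] NP\(N\NP)  lex  "from"
[1,3] NP  <  k=2
[3,4] (N\NP)/(NP\S)  lex  "that"
[4,5] PP  lex  "a"
[5,6] (NP\S)\PP  lex  "park"
[4,6] NP\S  <  k=5
[3,6] N\NP  >  k=4
[1,6] N  <  k=3
[0,6] S/(NP/PP)  >  k=1
[6,7] (NP/PP)/NP  lex  "with"
[7,8] NP  lex  "under"
[6,8] NP/PP  >  k=7
[0,8] S  >  k=6

[0,8] S   >
  [0,6] S/(NP/PP)   >
    [0,1] "near" : (S/(NP/PP))/N
    [1,6] N   <
      [1,3] NP   <
        [1,2] "often" : N\NP
        [2,3] "from" : NP\(N\NP)
      [3,6] N\NP   >
        [3,4] "that" : (N\NP)/(NP\S)
        [4,6] NP\S   <
          [4,5] "a" : PP
          [5,6] "park" : (NP\S)\PP
  [6,8] NP/PP   >
    [6,7] "with" : (NP/PP)/NP
    [7,8] "under" : NP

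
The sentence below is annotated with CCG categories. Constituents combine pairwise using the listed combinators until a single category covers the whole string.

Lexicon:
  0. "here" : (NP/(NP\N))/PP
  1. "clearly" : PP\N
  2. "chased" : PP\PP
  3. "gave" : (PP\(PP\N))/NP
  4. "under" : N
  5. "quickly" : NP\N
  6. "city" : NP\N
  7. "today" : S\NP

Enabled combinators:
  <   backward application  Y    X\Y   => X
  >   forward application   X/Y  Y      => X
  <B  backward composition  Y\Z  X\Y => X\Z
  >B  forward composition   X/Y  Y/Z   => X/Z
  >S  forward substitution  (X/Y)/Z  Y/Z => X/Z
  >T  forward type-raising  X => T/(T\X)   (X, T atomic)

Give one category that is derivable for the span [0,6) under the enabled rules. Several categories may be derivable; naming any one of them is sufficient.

[0,8] S   <
  [0,7] NP   >
    [0,6] NP/(NP\N)   >
      [0,1] "here" : (NP/(NP\N))/PP
      [1,6] PP   <
        [1,3] PP\N   <B
          [1,2] "clearly" : PP\N
          [2,3] "chased" : PP\PP
        [3,6] PP\(PP\N)   >
          [3,4] "gave" : (PP\(PP\N))/NP
          [4,6] NP   <
            [4,5] "under" : N
            [5,6] "quickly" : NP\N
    [6,7] "city" : NP\N
  [7,8] "today" : S\NP

NP/(NP\N)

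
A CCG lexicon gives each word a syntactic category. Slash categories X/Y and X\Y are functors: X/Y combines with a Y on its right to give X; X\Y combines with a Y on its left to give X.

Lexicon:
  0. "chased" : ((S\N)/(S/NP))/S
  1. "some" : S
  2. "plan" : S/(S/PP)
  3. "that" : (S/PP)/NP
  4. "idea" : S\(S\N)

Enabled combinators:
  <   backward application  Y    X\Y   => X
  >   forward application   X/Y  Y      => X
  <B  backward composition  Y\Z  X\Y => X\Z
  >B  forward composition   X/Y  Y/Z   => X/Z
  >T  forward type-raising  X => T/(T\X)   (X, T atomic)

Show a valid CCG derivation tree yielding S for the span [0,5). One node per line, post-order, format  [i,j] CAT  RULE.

[0,5] S   <
  [0,4] S\N   >
    [0,2] (S\N)/(S/NP)   >
      [0,1] "chased" : ((S\N)/(S/NP))/S
      [1,2] "some" : S
    [2,4] S/NP   >B
      [2,3] "plan" : S/(S/PP)
      [3,4] "that" : (S/PP)/NP
  [4,5] "idea" : S\(S\N)

[0,1] ((S\N)/(S/NP))/S  lex  "chased"
[1,2] S  lex  "some"
[0,2] (S\N)/(S/NP)  >  k=1
[2,3] S/(S/PP)  lex  "plan"
[3,4] (S/PP)/NP  lex  "that"
[2,4] S/NP  >B  k=3
[0,4] S\N  >  k=2
[4,5] S\(S\N)  lex  "idea"
[0,5] S  <  k=4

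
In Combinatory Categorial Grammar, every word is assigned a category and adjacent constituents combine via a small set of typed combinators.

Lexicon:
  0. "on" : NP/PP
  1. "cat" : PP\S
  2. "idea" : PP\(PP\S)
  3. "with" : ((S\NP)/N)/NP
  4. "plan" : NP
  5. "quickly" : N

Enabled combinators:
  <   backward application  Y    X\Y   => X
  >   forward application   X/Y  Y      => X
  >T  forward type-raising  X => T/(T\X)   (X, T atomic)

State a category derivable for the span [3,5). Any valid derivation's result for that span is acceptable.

(S\NP)/N

[0,6] S   <
  [0,3] NP   >
    [0,1] "on" : NP/PP
    [1,3] PP   <
      [1,2] "cat" : PP\S
      [2,3] "idea" : PP\(PP\S)
  [3,6] S\NP   >
    [3,5] (S\NP)/N   >
      [3,4] "with" : ((S\NP)/N)/NP
      [4,5] "plan" : NP
    [5,6] "quickly" : N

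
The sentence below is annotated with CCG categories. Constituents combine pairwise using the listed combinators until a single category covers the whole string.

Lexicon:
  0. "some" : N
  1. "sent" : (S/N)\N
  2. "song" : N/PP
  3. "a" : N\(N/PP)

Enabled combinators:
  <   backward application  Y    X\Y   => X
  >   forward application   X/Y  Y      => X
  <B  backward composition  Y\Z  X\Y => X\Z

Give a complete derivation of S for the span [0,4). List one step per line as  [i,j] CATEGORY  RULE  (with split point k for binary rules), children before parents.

[0,1] N  lex  "some"
[1,2] (S/N)\N  lex  "sent"
[0,2] S/N  <  k=1
[2,3] N/PP  lex  "song"
[3,4] N\(N/PP)  lex  "a"
[2,4] N  <  k=3
[0,4] S  >  k=2

[0,4] S   >
  [0,2] S/N   <
    [0,1] "some" : N
    [1,2] "sent" : (S/N)\N
  [2,4] N   <
    [2,3] "song" : N/PP
    [3,4] "a" : N\(N/PP)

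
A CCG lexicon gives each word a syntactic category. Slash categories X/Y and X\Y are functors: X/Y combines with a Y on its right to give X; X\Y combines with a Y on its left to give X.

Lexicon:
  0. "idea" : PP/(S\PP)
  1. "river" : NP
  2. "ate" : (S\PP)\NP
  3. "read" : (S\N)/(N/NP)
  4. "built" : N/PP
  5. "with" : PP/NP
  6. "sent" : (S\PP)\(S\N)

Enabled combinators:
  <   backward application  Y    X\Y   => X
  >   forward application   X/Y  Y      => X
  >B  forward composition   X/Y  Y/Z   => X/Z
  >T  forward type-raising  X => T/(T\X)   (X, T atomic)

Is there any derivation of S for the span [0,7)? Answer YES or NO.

[0,7] S   <
  [0,3] PP   >
    [0,1] "idea" : PP/(S\PP)
    [1,3] S\PP   <
      [1,2] "river" : NP
      [2,3] "ate" : (S\PP)\NP
  [3,7] S\PP   <
    [3,6] S\N   >
      [3,4] "read" : (S\N)/(N/NP)
      [4,6] N/NP   >B
        [4,5] "built" : N/PP
        [5,6] "with" : PP/NP
    [6,7] "sent" : (S\PP)\(S\N)

YES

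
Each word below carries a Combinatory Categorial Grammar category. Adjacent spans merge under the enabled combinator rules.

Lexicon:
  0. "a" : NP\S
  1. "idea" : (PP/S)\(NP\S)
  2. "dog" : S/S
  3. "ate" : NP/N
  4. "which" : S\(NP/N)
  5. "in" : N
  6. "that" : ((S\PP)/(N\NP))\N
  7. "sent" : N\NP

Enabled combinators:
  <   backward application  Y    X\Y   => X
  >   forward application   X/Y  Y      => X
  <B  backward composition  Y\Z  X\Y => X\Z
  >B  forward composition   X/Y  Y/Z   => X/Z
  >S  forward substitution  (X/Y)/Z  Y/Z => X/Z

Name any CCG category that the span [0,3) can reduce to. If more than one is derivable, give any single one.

[0,8] S   <
  [0,5] PP   >
    [0,3] PP/S   >B
      [0,2] PP/S   <
        [0,1] "a" : NP\S
        [1,2] "idea" : (PP/S)\(NP\S)
      [2,3] "dog" : S/S
    [3,5] S   <
      [3,4] "ate" : NP/N
      [4,5] "which" : S\(NP/N)
  [5,8] S\PP   >
    [5,7] (S\PP)/(N\NP)   <
      [5,6] "in" : N
      [6,7] "that" : ((S\PP)/(N\NP))\N
    [7,8] "sent" : N\NP

PP/S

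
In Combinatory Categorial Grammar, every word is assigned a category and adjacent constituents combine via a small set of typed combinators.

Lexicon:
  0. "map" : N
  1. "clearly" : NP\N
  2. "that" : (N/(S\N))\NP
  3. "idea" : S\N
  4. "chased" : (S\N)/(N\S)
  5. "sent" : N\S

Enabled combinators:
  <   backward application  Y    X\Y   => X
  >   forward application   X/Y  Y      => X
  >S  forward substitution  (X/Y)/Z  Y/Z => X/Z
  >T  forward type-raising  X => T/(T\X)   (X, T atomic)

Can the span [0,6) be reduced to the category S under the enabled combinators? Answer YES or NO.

YES

[0,6] S   <
  [0,4] N   >
    [0,3] N/(S\N)   <
      [0,2] NP   <
        [0,1] "map" : N
        [1,2] "clearly" : NP\N
      [2,3] "that" : (N/(S\N))\NP
    [3,4] "idea" : S\N
  [4,6] S\N   >
    [4,5] "chased" : (S\N)/(N\S)
    [5,6] "sent" : N\S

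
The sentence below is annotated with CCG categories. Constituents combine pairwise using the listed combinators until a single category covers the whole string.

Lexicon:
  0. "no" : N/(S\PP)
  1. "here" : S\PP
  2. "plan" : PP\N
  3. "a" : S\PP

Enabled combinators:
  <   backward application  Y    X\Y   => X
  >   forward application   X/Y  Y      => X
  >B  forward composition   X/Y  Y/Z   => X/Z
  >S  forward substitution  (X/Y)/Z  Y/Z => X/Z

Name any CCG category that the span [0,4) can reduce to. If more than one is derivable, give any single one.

S

[0,4] S   <
  [0,3] PP   <
    [0,2] N   >
      [0,1] "no" : N/(S\PP)
      [1,2] "here" : S\PP
    [2,3] "plan" : PP\N
  [3,4] "a" : S\PP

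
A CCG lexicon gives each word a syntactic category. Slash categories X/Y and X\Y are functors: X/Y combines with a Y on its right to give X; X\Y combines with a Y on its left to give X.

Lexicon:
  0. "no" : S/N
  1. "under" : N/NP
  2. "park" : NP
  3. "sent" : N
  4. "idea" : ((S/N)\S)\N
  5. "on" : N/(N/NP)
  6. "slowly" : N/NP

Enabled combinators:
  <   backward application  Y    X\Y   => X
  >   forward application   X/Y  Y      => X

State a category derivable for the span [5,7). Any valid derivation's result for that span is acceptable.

N

[0,7] S   >
  [0,5] S/N   <
    [0,3] S   >
      [0,1] "no" : S/N
      [1,3] N   >
        [1,2] "under" : N/NP
        [2,3] "park" : NP
    [3,5] (S/N)\S   <
      [3,4] "sent" : N
      [4,5] "idea" : ((S/N)\S)\N
  [5,7] N   >
    [5,6] "on" : N/(N/NP)
    [6,7] "slowly" : N/NP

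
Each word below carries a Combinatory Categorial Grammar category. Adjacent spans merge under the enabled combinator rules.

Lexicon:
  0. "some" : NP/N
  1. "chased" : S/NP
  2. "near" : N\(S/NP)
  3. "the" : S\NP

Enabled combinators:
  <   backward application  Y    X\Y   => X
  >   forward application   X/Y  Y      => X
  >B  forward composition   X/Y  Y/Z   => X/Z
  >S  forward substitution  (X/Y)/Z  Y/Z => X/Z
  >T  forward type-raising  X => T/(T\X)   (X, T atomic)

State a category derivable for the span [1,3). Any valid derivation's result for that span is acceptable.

[0,4] S   <
  [0,3] NP   >
    [0,1] "some" : NP/N
    [1,3] N   <
      [1,2] "chased" : S/NP
      [2,3] "near" : N\(S/NP)
  [3,4] "the" : S\NP

N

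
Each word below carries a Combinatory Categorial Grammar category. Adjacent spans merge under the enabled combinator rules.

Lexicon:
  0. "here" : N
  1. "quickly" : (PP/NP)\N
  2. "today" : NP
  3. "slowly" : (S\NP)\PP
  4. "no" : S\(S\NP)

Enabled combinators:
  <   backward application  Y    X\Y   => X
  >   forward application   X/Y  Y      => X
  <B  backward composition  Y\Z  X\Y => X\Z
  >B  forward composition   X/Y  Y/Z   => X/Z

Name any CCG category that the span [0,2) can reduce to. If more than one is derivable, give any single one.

[0,5] S   <
  [0,3] PP   >
    [0,2] PP/NP   <
      [0,1] "here" : N
      [1,2] "quickly" : (PP/NP)\N
    [2,3] "today" : NP
  [3,5] S\PP   <B
    [3,4] "slowly" : (S\NP)\PP
    [4,5] "no" : S\(S\NP)

PP/NP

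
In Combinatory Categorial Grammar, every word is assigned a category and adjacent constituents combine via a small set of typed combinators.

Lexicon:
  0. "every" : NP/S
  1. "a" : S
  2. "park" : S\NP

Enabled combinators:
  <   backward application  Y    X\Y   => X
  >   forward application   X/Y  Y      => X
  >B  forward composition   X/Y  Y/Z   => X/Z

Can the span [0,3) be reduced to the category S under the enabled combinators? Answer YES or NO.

YES

[0,3] S   <
  [0,2] NP   >
    [0,1] "every" : NP/S
    [1,2] "a" : S
  [2,3] "park" : S\NP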